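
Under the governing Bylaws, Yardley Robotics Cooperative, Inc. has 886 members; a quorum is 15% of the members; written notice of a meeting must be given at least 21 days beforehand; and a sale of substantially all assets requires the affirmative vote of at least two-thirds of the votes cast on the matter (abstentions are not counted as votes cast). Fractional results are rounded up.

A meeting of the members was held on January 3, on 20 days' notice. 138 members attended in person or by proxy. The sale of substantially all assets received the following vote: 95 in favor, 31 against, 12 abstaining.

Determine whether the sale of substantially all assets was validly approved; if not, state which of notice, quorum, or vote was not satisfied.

Notice: 20 days given; 21 required. Not satisfied.
Quorum: 15% of 886 = 132.90, rounded up to 133; 138 present. Satisfied.
Vote: requires two-thirds of the votes cast (138 − 12 abstaining = 126); 2/3 of 126 = 84, so 84 needed; 95 in favor. Satisfied.

Invalid — notice requirement not satisfied.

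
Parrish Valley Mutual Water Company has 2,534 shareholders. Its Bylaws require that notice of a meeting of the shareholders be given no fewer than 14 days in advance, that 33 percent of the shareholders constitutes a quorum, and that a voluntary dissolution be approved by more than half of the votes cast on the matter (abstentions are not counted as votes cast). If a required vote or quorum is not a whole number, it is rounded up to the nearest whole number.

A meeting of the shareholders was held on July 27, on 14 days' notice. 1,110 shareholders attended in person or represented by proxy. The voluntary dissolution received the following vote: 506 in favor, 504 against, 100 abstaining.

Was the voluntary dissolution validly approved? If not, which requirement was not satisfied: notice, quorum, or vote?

Valid — all requirements satisfied.

Notice: 14 days given; 14 required. Satisfied.
Quorum: 33% of 2,534 = 836.22, rounded up to 837; 1,110 present. Satisfied.
Vote: requires a majority of the votes cast (1,110 − 100 abstaining = 1,010); a majority of 1010 is 506, so 506 needed; 506 in favor. Satisfied.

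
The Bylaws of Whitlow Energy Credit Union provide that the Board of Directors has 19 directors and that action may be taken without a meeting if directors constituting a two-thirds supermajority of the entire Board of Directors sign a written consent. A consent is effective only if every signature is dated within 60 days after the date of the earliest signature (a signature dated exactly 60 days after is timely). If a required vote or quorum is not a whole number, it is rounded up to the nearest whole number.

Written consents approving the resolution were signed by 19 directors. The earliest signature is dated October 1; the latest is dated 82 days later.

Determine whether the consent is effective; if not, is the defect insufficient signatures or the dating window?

Not effective — dating-window requirement not satisfied.

Signatures required: a two-thirds supermajority of 19 — 2/3 of 19 = 12.67, rounded up to 13, so 13 needed; 19 signed. Sufficient.
Dating window: the latest signature is 82 days after the earliest; the limit is 60 days. Outside the window.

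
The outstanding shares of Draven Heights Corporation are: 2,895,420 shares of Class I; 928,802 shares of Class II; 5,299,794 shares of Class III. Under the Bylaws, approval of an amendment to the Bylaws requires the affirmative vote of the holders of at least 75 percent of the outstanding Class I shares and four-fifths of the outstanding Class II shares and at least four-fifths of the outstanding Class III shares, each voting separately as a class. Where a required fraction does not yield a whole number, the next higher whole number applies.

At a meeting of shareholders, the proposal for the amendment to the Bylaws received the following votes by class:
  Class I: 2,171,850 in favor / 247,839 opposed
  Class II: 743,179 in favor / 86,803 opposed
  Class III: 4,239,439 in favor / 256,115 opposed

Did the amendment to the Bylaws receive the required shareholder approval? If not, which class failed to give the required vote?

Class I: 3/4 of 2895420 = 2171565; 2,171,565 required, 2,171,850 in favor — approved.
Class II: 4/5 of 928802 = 743041.60, rounded up to 743042; 743,042 required, 743,179 in favor — approved.
Class III: 4/5 of 5299794 = 4239835.20, rounded up to 4239836; 4,239,836 required, 4,239,439 in favor — not approved.

Not approved — the Class III shares did not give the required vote.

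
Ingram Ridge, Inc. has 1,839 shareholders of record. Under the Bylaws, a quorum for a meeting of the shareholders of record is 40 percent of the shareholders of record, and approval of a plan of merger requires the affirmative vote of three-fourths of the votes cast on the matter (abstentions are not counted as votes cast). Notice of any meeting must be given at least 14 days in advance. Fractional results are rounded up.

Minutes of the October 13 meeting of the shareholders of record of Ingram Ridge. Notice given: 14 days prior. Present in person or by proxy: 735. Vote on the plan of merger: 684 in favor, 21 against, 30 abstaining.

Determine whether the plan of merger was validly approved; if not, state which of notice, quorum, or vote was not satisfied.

Notice: 14 days given; 14 required. Satisfied.
Quorum: 40% of 1,839 = 735.60, rounded up to 736; 735 present. Not satisfied.
Vote: requires three-fourths of the votes cast (735 − 30 abstaining = 705); 3/4 of 705 = 528.75, rounded up to 529, so 529 needed; 684 in favor. Satisfied.

Invalid — quorum requirement not satisfied.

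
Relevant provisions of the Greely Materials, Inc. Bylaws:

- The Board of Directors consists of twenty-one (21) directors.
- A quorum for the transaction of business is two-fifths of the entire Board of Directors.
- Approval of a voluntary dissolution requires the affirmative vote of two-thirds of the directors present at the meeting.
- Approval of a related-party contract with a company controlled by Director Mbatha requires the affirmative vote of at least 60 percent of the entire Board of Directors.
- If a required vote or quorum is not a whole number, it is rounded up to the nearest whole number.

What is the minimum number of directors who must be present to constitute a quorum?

9

2/5 of 21 = 8.40, rounded up to 9.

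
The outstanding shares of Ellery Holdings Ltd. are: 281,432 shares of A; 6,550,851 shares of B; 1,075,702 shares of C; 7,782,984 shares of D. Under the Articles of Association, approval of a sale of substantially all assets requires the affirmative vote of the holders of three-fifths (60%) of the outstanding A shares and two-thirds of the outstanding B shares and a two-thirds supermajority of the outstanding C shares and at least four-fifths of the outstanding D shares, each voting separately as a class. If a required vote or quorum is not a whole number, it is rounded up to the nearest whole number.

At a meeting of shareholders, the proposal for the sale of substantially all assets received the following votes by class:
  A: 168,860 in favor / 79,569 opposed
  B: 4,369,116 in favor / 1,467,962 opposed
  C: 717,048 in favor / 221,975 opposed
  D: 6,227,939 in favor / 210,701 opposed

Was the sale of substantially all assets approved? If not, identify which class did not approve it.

A: 3/5 of 281432 = 168859.20, rounded up to 168860; 168,860 required, 168,860 in favor — approved.
B: 2/3 of 6550851 = 4367234; 4,367,234 required, 4,369,116 in favor — approved.
C: 2/3 of 1075702 = 717134.67, rounded up to 717135; 717,135 required, 717,048 in favor — not approved.
D: 4/5 of 7782984 = 6226387.20, rounded up to 6226388; 6,226,388 required, 6,227,939 in favor — approved.

Not approved — the C shares did not give the required vote.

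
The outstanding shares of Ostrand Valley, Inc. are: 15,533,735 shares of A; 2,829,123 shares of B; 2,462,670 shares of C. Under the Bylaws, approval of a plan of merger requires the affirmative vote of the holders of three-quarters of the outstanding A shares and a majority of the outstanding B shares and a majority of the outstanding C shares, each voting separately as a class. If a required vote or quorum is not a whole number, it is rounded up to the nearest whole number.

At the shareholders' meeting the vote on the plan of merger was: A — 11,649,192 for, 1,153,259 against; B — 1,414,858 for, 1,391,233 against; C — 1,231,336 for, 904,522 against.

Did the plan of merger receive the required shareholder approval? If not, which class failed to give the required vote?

A: 3/4 of 15533735 = 11650301.25, rounded up to 11650302; 11,650,302 required, 11,649,192 in favor — not approved.
B: a majority of 2829123 is 1414562; 1,414,562 required, 1,414,858 in favor — approved.
C: a majority of 2462670 is 1231336; 1,231,336 required, 1,231,336 in favor — approved.

Not approved — the A shares did not give the required vote.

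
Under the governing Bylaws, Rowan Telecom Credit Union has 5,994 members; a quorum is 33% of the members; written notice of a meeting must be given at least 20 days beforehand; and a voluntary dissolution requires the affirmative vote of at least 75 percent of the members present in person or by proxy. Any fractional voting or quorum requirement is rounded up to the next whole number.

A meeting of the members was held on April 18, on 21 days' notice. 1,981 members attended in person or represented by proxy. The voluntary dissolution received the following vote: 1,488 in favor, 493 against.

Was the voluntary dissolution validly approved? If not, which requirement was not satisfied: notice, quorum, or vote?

Valid — all requirements satisfied.

Notice: 21 days given; 20 required. Satisfied.
Quorum: 33% of 5,994 = 1,978.02, rounded up to 1,979; 1,981 present. Satisfied.
Vote: requires three-fourths of those present (1,981); 3/4 of 1981 = 1485.75, rounded up to 1486, so 1,486 needed; 1,488 in favor. Satisfied.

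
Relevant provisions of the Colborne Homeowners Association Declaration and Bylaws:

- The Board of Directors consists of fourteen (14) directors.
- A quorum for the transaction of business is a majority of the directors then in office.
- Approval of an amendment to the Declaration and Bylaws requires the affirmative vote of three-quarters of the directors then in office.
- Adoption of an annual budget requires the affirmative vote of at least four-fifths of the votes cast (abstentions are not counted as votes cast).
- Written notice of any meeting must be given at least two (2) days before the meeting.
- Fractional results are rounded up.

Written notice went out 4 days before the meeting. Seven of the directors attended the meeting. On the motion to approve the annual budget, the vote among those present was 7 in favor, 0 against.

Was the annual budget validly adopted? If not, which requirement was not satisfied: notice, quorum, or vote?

Invalid — quorum requirement not satisfied.

Notice: 4 days given; 2 required (4 ≥ 2). Satisfied.
Quorum: 7 present; quorum is 8. Not satisfied.
Vote: the annual budget requires four-fifths of the votes cast (7). 4/5 of 7 = 5.60, rounded up to 6, so 6 affirmative votes are needed; 7 voted in favor. Satisfied. (Moot — without a quorum no business can be validly transacted.)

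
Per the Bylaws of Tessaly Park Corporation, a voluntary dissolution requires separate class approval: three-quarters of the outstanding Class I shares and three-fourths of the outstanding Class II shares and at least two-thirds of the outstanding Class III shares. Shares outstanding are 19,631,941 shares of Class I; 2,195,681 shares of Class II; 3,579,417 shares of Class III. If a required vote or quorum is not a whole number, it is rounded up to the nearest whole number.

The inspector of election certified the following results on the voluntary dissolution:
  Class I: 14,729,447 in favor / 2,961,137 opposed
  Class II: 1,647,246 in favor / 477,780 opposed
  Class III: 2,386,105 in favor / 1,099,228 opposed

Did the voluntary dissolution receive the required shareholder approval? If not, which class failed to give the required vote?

Class I: 3/4 of 19631941 = 14723955.75, rounded up to 14723956; 14,723,956 required, 14,729,447 in favor — approved.
Class II: 3/4 of 2195681 = 1646760.75, rounded up to 1646761; 1,646,761 required, 1,647,246 in favor — approved.
Class III: 2/3 of 3579417 = 2386278; 2,386,278 required, 2,386,105 in favor — not approved.

Not approved — the Class III shares did not give the required vote.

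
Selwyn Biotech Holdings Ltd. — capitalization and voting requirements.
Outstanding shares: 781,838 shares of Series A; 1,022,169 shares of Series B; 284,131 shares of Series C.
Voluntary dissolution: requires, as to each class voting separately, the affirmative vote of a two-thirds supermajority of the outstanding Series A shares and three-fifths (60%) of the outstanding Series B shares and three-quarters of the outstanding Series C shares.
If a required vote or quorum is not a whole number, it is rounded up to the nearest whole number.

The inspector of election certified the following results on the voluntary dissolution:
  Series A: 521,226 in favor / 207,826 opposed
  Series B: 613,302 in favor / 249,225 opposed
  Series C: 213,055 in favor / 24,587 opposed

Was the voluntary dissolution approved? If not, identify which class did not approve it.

Series A: 2/3 of 781838 = 521225.33, rounded up to 521226; 521,226 required, 521,226 in favor — approved.
Series B: 3/5 of 1022169 = 613301.40, rounded up to 613302; 613,302 required, 613,302 in favor — approved.
Series C: 3/4 of 284131 = 213098.25, rounded up to 213099; 213,099 required, 213,055 in favor — not approved.

Not approved — the Series C shares did not give the required vote.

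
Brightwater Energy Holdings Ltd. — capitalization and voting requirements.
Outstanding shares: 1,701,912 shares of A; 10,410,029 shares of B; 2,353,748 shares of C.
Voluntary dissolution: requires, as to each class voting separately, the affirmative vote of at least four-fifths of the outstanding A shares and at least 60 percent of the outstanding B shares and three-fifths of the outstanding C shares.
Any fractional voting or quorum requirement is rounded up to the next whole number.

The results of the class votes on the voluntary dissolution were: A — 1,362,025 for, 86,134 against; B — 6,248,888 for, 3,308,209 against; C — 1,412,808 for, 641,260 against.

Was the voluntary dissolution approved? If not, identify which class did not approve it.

A: 4/5 of 1701912 = 1361529.60, rounded up to 1361530; 1,361,530 required, 1,362,025 in favor — approved.
B: 3/5 of 10410029 = 6246017.40, rounded up to 6246018; 6,246,018 required, 6,248,888 in favor — approved.
C: 3/5 of 2353748 = 1412248.80, rounded up to 1412249; 1,412,249 required, 1,412,808 in favor — approved.

Approved — every class gave the required vote.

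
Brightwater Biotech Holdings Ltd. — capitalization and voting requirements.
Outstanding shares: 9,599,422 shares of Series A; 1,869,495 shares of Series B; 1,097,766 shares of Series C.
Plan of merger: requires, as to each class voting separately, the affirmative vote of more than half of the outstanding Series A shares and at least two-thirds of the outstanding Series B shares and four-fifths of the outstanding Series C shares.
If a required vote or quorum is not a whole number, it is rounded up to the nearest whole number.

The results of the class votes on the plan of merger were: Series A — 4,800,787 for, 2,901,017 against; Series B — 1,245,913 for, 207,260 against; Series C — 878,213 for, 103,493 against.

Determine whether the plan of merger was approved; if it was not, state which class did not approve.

Not approved — the Series B shares did not give the required vote.

Series A: a majority of 9599422 is 4799712; 4,799,712 required, 4,800,787 in favor — approved.
Series B: 2/3 of 1869495 = 1246330; 1,246,330 required, 1,245,913 in favor — not approved.
Series C: 4/5 of 1097766 = 878212.80, rounded up to 878213; 878,213 required, 878,213 in favor — approved.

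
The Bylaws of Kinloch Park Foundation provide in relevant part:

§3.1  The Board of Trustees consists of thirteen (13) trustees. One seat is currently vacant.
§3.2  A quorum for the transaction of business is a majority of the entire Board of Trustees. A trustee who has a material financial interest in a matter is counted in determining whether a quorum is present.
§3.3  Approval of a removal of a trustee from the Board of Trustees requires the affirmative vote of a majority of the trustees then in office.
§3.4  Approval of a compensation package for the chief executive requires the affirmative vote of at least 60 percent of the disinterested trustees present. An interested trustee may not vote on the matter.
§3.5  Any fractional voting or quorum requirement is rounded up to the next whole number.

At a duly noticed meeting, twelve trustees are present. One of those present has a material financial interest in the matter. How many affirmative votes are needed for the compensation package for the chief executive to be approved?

The compensation package for the chief executive requires three-fifths of the disinterested trustees present (12 − 1 = 11).
3/5 of 11 = 6.60, rounded up to 7.

7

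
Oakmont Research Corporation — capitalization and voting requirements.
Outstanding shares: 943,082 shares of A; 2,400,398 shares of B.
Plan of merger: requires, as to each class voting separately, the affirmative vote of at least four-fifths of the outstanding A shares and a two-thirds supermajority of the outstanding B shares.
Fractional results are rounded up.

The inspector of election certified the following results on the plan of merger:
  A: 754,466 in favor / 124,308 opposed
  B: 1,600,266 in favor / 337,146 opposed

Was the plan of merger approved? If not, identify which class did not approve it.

Approved — every class gave the required vote.

A: 4/5 of 943082 = 754465.60, rounded up to 754466; 754,466 required, 754,466 in favor — approved.
B: 2/3 of 2400398 = 1600265.33, rounded up to 1600266; 1,600,266 required, 1,600,266 in favor — approved.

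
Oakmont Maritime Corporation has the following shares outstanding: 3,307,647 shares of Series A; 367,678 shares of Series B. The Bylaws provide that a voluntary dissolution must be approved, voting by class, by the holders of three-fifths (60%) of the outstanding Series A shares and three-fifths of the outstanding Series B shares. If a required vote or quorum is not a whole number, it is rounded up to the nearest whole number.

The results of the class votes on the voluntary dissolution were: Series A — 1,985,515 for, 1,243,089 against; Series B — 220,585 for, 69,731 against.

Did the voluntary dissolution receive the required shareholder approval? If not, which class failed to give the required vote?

Series A: 3/5 of 3307647 = 1984588.20, rounded up to 1984589; 1,984,589 required, 1,985,515 in favor — approved.
Series B: 3/5 of 367678 = 220606.80, rounded up to 220607; 220,607 required, 220,585 in favor — not approved.

Not approved — the Series B shares did not give the required vote.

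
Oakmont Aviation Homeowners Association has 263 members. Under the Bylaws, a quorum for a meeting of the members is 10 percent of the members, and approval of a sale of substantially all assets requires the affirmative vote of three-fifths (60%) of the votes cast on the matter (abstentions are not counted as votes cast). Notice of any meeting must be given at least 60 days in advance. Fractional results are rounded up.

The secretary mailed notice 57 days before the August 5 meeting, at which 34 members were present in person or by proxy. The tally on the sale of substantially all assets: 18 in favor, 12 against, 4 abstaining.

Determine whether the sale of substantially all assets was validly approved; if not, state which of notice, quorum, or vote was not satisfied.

Invalid — notice requirement not satisfied.

Notice: 57 days given; 60 required. Not satisfied.
Quorum: 10% of 263 = 26.30, rounded up to 27; 34 present. Satisfied.
Vote: requires three-fifths of the votes cast (34 − 4 abstaining = 30); 3/5 of 30 = 18, so 18 needed; 18 in favor. Satisfied.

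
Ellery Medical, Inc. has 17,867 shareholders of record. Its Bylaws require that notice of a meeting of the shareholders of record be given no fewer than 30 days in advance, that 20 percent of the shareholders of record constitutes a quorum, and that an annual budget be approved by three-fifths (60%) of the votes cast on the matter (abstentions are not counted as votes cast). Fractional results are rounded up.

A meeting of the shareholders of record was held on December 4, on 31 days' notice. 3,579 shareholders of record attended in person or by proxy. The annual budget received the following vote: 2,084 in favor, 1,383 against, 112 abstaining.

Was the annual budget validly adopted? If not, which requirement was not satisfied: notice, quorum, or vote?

Notice: 31 days given; 30 required. Satisfied.
Quorum: 20% of 17,867 = 3,573.40, rounded up to 3,574; 3,579 present. Satisfied.
Vote: requires three-fifths of the votes cast (3,579 − 112 abstaining = 3,467); 3/5 of 3467 = 2080.20, rounded up to 2081, so 2,081 needed; 2,084 in favor. Satisfied.

Valid — all requirements satisfied.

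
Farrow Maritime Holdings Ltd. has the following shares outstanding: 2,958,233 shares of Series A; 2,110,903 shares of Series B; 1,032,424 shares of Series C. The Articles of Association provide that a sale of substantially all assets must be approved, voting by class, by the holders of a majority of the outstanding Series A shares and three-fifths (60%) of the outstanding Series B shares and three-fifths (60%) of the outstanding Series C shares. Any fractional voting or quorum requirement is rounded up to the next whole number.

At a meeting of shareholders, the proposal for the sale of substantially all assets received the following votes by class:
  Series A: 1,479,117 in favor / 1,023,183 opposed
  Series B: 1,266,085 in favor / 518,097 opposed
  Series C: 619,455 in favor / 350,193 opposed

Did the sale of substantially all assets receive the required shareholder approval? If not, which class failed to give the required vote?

Series A: a majority of 2958233 is 1479117; 1,479,117 required, 1,479,117 in favor — approved.
Series B: 3/5 of 2110903 = 1266541.80, rounded up to 1266542; 1,266,542 required, 1,266,085 in favor — not approved.
Series C: 3/5 of 1032424 = 619454.40, rounded up to 619455; 619,455 required, 619,455 in favor — approved.

Not approved — the Series B shares did not give the required vote.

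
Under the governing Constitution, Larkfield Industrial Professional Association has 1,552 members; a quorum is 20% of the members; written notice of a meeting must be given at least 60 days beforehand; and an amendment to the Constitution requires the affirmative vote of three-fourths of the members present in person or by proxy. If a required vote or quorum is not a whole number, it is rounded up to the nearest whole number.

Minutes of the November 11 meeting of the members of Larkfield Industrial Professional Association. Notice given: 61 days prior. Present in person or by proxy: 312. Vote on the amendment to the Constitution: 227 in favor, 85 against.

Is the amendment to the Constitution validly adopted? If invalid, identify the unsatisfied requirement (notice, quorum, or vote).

Invalid — vote requirement not satisfied.

Notice: 61 days given; 60 required. Satisfied.
Quorum: 20% of 1,552 = 310.40, rounded up to 311; 312 present. Satisfied.
Vote: requires three-fourths of those present (312); 3/4 of 312 = 234, so 234 needed; 227 in favor. Not satisfied.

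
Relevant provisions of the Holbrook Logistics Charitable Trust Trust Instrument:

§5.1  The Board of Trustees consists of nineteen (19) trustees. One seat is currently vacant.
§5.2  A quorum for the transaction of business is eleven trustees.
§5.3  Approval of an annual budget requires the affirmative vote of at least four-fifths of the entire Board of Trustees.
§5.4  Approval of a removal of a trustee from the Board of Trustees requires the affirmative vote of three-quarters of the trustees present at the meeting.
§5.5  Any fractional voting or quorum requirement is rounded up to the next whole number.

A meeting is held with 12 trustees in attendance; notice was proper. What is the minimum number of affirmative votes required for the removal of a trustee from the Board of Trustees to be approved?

9

The removal of a trustee from the Board of Trustees requires three-fourths of the trustees present (12).
3/4 of 12 = 9.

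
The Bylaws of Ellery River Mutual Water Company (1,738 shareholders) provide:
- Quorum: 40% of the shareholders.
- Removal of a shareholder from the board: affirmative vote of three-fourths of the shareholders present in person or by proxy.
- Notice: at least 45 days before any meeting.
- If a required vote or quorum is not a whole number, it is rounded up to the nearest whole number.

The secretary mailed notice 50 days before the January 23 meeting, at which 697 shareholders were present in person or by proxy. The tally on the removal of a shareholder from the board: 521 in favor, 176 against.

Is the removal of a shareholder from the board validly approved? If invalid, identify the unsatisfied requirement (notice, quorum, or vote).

Notice: 50 days given; 45 required. Satisfied.
Quorum: 40% of 1,738 = 695.20, rounded up to 696; 697 present. Satisfied.
Vote: requires three-fourths of those present (697); 3/4 of 697 = 522.75, rounded up to 523, so 523 needed; 521 in favor. Not satisfied.

Invalid — vote requirement not satisfied.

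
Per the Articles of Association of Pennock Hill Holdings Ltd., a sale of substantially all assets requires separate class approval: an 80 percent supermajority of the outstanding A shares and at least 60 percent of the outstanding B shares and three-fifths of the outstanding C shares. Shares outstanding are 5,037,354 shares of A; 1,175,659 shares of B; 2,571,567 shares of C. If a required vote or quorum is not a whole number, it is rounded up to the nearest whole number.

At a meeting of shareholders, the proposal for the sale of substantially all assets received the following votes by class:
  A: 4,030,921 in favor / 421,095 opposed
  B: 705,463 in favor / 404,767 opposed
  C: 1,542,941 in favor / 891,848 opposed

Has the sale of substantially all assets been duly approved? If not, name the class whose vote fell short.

A: 4/5 of 5037354 = 4029883.20, rounded up to 4029884; 4,029,884 required, 4,030,921 in favor — approved.
B: 3/5 of 1175659 = 705395.40, rounded up to 705396; 705,396 required, 705,463 in favor — approved.
C: 3/5 of 2571567 = 1542940.20, rounded up to 1542941; 1,542,941 required, 1,542,941 in favor — approved.

Approved — every class gave the required vote.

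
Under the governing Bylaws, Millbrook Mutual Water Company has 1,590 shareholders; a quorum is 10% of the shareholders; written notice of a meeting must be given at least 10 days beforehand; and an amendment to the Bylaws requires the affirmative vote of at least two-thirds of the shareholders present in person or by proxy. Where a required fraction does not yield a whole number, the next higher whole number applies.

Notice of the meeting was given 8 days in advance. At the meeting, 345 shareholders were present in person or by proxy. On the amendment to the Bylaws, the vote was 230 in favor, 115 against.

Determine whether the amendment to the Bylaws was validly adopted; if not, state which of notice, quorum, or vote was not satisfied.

Invalid — notice requirement not satisfied.

Notice: 8 days given; 10 required. Not satisfied.
Quorum: 10% of 1,590 = 159; 345 present. Satisfied.
Vote: requires two-thirds of those present (345); 2/3 of 345 = 230, so 230 needed; 230 in favor. Satisfied.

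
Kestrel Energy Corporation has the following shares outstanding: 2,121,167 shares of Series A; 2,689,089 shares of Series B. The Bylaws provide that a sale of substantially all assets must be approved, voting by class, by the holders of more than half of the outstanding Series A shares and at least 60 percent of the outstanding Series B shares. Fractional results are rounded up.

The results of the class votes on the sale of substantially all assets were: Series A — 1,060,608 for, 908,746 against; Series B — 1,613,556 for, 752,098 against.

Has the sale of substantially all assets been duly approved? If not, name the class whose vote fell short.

Series A: a majority of 2121167 is 1060584; 1,060,584 required, 1,060,608 in favor — approved.
Series B: 3/5 of 2689089 = 1613453.40, rounded up to 1613454; 1,613,454 required, 1,613,556 in favor — approved.

Approved — every class gave the required vote.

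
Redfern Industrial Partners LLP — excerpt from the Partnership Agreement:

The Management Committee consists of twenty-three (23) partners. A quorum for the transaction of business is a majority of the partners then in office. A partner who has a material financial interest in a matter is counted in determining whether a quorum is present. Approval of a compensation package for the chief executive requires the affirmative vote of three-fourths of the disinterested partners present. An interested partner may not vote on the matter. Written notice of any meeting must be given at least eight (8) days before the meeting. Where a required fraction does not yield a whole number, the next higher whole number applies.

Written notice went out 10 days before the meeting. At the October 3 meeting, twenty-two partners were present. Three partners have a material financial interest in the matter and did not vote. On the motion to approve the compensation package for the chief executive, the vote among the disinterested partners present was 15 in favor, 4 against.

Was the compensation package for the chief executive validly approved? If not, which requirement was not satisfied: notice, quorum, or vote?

Valid — all requirements satisfied.

Notice: 10 days given; 8 required (10 ≥ 8). Satisfied.
Quorum: 22 present (interested partners count toward quorum); quorum is 12. Satisfied.
Vote: the compensation package for the chief executive requires three-fourths of the disinterested partners present (22 − 3 = 19). 3/4 of 19 = 14.25, rounded up to 15, so 15 affirmative votes are needed; 15 voted in favor. Satisfied.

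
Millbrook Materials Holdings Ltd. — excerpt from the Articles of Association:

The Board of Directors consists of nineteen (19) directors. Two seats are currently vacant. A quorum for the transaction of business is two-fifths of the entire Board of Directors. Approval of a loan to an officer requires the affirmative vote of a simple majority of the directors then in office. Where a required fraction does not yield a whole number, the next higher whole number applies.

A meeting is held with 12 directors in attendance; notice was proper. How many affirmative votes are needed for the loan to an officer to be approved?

The loan to an officer requires a majority of the directors then in office (17).
A majority of 17 is 9.

9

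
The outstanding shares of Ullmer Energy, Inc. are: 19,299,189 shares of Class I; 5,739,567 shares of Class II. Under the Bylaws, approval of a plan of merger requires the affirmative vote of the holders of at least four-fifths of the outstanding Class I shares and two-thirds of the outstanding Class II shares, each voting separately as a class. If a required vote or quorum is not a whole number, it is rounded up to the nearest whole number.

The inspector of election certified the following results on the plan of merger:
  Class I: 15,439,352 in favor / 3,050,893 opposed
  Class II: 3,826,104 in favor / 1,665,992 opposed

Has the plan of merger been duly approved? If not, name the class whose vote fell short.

Not approved — the Class II shares did not give the required vote.

Class I: 4/5 of 19299189 = 15439351.20, rounded up to 15439352; 15,439,352 required, 15,439,352 in favor — approved.
Class II: 2/3 of 5739567 = 3826378; 3,826,378 required, 3,826,104 in favor — not approved.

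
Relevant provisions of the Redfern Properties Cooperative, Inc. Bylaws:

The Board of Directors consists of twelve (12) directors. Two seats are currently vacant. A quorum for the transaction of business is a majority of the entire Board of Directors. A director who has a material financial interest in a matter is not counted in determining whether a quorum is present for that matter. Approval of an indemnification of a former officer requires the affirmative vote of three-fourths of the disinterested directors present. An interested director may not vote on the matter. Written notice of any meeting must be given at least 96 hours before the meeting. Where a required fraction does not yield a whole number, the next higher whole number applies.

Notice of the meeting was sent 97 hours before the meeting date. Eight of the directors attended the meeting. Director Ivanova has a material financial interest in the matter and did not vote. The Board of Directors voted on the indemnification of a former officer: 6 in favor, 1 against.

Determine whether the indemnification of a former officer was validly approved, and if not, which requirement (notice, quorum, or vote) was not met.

Valid — all requirements satisfied.

Notice: 97 hours given; 96 required (97 ≥ 96). Satisfied.
Quorum: 8 present, but the 1 interested director does not count, leaving 7. Quorum is 7. Satisfied.
Vote: the indemnification of a former officer requires three-fourths of the disinterested directors present (8 − 1 = 7). 3/4 of 7 = 5.25, rounded up to 6, so 6 affirmative votes are needed; 6 voted in favor. Satisfied.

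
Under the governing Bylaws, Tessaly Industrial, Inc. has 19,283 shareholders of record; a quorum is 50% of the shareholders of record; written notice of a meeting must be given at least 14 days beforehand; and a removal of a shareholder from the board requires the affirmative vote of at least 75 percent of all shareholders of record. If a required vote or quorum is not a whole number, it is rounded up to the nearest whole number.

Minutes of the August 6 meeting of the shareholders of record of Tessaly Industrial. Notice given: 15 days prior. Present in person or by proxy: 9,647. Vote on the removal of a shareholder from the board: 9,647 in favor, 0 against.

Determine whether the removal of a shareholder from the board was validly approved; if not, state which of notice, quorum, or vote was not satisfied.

Notice: 15 days given; 14 required. Satisfied.
Quorum: 50% of 19,283 = 9,641.50, rounded up to 9,642; 9,647 present. Satisfied.
Vote: requires three-fourths of all shareholders of record (19,283); 3/4 of 19283 = 14462.25, rounded up to 14463, so 14,463 needed; 9,647 in favor. Not satisfied.

Invalid — vote requirement not satisfied.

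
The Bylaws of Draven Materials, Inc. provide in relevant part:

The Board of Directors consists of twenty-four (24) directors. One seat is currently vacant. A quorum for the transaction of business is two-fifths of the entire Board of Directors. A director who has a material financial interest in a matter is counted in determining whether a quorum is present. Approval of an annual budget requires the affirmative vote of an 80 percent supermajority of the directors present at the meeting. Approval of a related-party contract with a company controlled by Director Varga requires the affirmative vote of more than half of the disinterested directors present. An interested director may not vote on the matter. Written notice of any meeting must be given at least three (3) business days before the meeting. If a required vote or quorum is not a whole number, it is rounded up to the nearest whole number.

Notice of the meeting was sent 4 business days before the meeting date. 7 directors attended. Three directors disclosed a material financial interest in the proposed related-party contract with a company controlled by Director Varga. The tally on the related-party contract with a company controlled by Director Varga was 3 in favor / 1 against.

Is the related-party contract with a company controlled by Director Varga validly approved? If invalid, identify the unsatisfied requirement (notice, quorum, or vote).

Invalid — quorum requirement not satisfied.

Notice: 4 business days given; 3 required (4 ≥ 3). Satisfied.
Quorum: 7 present (interested directors count toward quorum); quorum is 10. Not satisfied.
Vote: the related-party contract with a company controlled by Director Varga requires a majority of the disinterested directors present (7 − 3 = 4). A majority of 4 is 3, so 3 affirmative votes are needed; 3 voted in favor. Satisfied. (Moot — without a quorum no business can be validly transacted.)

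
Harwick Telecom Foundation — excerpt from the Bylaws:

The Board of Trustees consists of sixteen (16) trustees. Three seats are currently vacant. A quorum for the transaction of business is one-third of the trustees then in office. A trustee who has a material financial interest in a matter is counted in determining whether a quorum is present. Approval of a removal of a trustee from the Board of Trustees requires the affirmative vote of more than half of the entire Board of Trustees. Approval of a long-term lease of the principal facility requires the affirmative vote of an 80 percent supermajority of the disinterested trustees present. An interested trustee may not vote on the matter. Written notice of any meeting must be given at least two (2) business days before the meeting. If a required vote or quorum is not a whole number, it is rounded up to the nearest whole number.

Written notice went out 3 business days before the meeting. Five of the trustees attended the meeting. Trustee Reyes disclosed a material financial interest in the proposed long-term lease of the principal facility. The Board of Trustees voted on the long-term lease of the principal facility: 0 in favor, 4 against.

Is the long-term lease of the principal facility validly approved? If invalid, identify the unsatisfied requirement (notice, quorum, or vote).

Invalid — vote requirement not satisfied.

Notice: 3 business days given; 2 required (3 ≥ 2). Satisfied.
Quorum: 5 present (interested trustees count toward quorum); quorum is 5. Satisfied.
Vote: the long-term lease of the principal facility requires four-fifths of the disinterested trustees present (5 − 1 = 4). 4/5 of 4 = 3.20, rounded up to 4, so 4 affirmative votes are needed; 0 voted in favor. Not satisfied.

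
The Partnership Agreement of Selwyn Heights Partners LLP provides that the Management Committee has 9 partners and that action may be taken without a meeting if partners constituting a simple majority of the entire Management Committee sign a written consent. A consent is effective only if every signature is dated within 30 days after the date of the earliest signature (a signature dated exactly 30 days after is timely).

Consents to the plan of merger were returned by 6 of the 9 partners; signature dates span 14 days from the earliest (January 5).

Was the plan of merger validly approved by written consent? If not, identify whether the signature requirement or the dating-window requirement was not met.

Signatures required: a simple majority of 9 — a majority of 9 is 5, so 5 needed; 6 signed. Sufficient.
Dating window: the latest signature is 14 days after the earliest; the limit is 30 days. Within the window.

Effective — both the signature and dating-window requirements are satisfied.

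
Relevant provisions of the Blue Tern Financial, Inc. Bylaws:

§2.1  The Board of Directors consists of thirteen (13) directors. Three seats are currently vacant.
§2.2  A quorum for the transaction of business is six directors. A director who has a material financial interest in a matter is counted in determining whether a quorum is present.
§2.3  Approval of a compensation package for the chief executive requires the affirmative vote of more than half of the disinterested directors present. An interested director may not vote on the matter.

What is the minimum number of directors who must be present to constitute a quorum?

The quorum is fixed at 6.

6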